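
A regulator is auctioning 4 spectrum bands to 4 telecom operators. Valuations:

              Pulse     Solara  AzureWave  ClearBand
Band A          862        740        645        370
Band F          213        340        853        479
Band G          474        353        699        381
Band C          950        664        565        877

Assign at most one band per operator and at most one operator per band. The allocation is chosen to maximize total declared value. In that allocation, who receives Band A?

Optimal: Pulse→Band A ($862M), Solara→Band G ($353M), AzureWave→Band F ($853M), ClearBand→Band C ($877M) — total 862+353+853+877 = $2945M.
Row-greedy (each operator in turn takes its best remaining band) gives $2924M, worse by 21.
Pulse's own top band is Band C ($950M), but forcing Pulse→Band C and reassigning the rest optimally gives only $2924M — worse by 21.

Pulse receives Band A.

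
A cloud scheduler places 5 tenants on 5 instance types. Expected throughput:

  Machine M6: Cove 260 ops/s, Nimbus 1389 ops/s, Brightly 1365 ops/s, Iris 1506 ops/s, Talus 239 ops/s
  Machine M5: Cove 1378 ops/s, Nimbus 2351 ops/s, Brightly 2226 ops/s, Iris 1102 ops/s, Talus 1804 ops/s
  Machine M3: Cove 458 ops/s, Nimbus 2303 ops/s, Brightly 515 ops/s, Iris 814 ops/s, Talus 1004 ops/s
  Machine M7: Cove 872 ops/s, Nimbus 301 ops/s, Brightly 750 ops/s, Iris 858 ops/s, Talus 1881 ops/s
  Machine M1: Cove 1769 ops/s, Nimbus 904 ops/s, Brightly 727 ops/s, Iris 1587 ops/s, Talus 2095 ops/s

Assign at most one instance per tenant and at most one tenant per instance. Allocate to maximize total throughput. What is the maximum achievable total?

Maximum total: 9685 ops/s

Optimal: Cove→Machine M1 (1769 ops/s), Nimbus→Machine M3 (2303 ops/s), Brightly→Machine M5 (2226 ops/s), Iris→Machine M6 (1506 ops/s), Talus→Machine M7 (1881 ops/s) — total 1769+2303+2226+1506+1881 = 9685 ops/s.
Column-greedy (each instance in turn goes to its best remaining tenant) gives 6460 ops/s, worse by 3225.
Next-best assignment: Cove→Machine M7, Nimbus→Machine M3, Brightly→Machine M5, Iris→Machine M6, Talus→Machine M1 = 9002 ops/s.
Swapping Nimbus↔Iris (Nimbus→Machine M6 1389 ops/s, Iris→Machine M3 814 ops/s) loses 1606.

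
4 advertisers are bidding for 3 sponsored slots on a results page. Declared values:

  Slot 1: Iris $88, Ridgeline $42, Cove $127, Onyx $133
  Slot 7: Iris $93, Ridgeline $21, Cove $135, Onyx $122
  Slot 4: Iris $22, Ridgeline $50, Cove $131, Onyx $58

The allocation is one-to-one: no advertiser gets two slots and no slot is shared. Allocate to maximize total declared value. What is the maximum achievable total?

Optimal: Onyx→Slot 1 ($133), Iris→Slot 7 ($93), Cove→Slot 4 ($131) — total 133+93+131 = $357.
Column-greedy (each slot in turn goes to its best remaining advertiser) gives $318, worse by 39.
Next-best assignment: Iris→Slot 1, Onyx→Slot 7, Cove→Slot 4 = $341.

Maximum total: $357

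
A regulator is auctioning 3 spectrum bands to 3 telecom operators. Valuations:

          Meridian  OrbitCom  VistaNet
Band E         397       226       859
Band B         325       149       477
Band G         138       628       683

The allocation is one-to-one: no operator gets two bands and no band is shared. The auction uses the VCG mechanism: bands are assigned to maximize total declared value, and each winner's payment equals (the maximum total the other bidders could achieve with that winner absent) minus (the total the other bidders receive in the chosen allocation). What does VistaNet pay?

VistaNet pays $72M.

Efficient allocation: Meridian→Band B ($325M), OrbitCom→Band G ($628M), VistaNet→Band E ($859M); total welfare W = $1812M.
VistaNet receives Band E at value $859M, so the others get W − 859 = $953M.
Without VistaNet: best allocation of the remaining 2 bidders over all 3 bands is Meridian→Band E ($397M), OrbitCom→Band G ($628M), total $1025M.
VCG payment = (others' best without VistaNet) − (others' welfare with VistaNet) = 1025 − 953 = $72M.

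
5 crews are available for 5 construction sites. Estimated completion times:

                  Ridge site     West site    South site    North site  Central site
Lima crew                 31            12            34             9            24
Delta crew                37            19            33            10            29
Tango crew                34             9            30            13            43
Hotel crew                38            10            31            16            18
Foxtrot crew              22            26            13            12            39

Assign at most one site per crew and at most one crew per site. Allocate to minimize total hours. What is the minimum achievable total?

Optimal: Lima crew→Ridge site (31 hours), Delta crew→North site (10 hours), Tango crew→West site (9 hours), Hotel crew→Central site (18 hours), Foxtrot crew→South site (13 hours) — total 31+10+9+18+13 = 81 hours.
Min-entry greedy (repeatedly take the single cheapest remaining cell) gives 86 hours, worse by 5.
Next-best assignment: Lima crew→North site, Delta crew→Ridge site, Tango crew→West site, Hotel crew→Central site, Foxtrot crew→South site = 86 hours.
Checked against all permutations: 81 hours is optimal.

Minimum total: 81 hours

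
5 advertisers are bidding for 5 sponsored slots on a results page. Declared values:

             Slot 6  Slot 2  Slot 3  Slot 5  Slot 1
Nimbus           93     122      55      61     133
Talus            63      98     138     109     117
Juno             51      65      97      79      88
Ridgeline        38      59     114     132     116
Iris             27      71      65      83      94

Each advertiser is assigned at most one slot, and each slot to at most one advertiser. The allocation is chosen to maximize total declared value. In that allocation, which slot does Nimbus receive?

Nimbus receives Slot 2.

Optimal: Nimbus→Slot 2 ($122), Talus→Slot 3 ($138), Juno→Slot 6 ($51), Ridgeline→Slot 5 ($132), Iris→Slot 1 ($94) — total 122+138+51+132+94 = $537.
Nimbus's own top slot is Slot 1 ($133), but forcing Nimbus→Slot 1 and reassigning the rest optimally gives only $525 — worse by 12.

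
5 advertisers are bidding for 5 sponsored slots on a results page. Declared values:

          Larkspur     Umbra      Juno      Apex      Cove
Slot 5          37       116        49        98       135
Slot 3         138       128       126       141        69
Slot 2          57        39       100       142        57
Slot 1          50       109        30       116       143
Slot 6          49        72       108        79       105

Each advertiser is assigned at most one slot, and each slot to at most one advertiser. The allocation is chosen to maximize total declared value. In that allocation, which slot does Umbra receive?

Umbra receives Slot 5.

Optimal: Larkspur→Slot 3 ($138), Umbra→Slot 5 ($116), Juno→Slot 6 ($108), Apex→Slot 2 ($142), Cove→Slot 1 ($143) — total 138+116+108+142+143 = $647.
Column-greedy (each slot in turn goes to its best remaining advertiser) gives $534, worse by 113.
Umbra's own top slot is Slot 3 ($128), but forcing Umbra→Slot 3 and reassigning the rest optimally gives only $563 — worse by 84.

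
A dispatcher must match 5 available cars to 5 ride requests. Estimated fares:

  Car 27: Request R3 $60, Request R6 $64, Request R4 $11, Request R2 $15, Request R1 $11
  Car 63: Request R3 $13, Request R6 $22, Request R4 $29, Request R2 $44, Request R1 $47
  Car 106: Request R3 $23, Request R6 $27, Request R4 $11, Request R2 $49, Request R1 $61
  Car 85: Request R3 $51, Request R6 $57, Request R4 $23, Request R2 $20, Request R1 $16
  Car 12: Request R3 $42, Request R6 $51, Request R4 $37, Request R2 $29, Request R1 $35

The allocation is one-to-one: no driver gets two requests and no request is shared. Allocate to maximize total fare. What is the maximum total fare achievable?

Optimal: Car 27→Request R3 ($60), Car 63→Request R2 ($44), Car 106→Request R1 ($61), Car 85→Request R6 ($57), Car 12→Request R4 ($37) — total 60+44+61+57+37 = $259.
Column-greedy (each request in turn goes to its best remaining driver) gives $250, worse by 9.
Next-best assignment: Car 27→Request R6, Car 63→Request R2, Car 106→Request R1, Car 85→Request R3, Car 12→Request R4 = $257.
Every other assignment is strictly worse.

Maximum total: $259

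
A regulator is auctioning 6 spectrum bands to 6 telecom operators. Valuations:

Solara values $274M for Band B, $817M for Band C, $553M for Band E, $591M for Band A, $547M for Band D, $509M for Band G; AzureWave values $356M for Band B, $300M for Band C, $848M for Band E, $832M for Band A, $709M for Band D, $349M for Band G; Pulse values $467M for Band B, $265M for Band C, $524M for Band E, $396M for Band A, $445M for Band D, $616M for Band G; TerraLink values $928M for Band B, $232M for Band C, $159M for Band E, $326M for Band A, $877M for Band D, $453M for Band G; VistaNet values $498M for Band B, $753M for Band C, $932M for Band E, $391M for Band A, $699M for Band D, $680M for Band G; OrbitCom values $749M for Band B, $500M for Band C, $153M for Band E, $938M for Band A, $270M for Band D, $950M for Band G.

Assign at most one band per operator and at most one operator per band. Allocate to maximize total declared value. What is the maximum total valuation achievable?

Maximum total: $4940M

This is a one-to-one assignment (maximum-weight bipartite matching).
Optimal: Solara→Band C ($817M), AzureWave→Band D ($709M), Pulse→Band G ($616M), TerraLink→Band B ($928M), VistaNet→Band E ($932M), OrbitCom→Band A ($938M) — total 817+709+616+928+932+938 = $4940M.
Max-entry greedy (repeatedly take the single best remaining cell) gives $4904M, worse by 36.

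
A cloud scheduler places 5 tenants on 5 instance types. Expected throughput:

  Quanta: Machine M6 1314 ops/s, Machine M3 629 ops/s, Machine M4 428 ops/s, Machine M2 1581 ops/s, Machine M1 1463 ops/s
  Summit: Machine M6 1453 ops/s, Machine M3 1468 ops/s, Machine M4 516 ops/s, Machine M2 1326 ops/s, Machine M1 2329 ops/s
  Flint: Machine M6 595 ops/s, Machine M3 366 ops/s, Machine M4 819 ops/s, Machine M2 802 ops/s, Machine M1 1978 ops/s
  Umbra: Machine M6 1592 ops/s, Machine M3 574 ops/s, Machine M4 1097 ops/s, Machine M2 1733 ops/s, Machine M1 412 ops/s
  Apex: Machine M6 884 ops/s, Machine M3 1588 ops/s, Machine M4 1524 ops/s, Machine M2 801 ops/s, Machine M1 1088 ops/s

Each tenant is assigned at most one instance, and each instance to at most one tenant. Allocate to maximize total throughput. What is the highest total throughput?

Optimal: Quanta→Machine M2 (1581 ops/s), Summit→Machine M3 (1468 ops/s), Flint→Machine M1 (1978 ops/s), Umbra→Machine M6 (1592 ops/s), Apex→Machine M4 (1524 ops/s) — total 1581+1468+1978+1592+1524 = 8143 ops/s.
Max-entry greedy (repeatedly take the single best remaining cell) gives 7783 ops/s, worse by 360.

Maximum total: 8143 ops/s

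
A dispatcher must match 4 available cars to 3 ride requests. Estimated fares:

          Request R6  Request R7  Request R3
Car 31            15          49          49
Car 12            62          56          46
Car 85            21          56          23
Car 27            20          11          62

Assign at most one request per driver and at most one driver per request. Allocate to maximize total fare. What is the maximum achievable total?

This is a one-to-one assignment (maximum-weight bipartite matching).
Optimal: Car 12→Request R6 ($62), Car 85→Request R7 ($56), Car 27→Request R3 ($62) — total 62+56+62 = $180.
Row-greedy (each driver in turn takes its best remaining request) gives $134, worse by 46.
Swapping Car 85↔Car 12 (Car 85→Request R6 $21, Car 12→Request R7 $56) loses 41.

Max total: $180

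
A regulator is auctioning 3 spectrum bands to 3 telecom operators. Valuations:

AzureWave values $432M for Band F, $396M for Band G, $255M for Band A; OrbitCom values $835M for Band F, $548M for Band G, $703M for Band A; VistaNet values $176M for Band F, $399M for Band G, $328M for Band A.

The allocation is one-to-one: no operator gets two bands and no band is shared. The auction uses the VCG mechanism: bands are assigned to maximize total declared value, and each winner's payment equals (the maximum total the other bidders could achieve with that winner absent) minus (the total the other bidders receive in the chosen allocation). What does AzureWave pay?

AzureWave pays $71M.

Efficient allocation: AzureWave→Band G ($396M), OrbitCom→Band F ($835M), VistaNet→Band A ($328M); total welfare W = $1559M.
AzureWave receives Band G at value $396M, so the others get W − 396 = $1163M.
Without AzureWave: best allocation of the remaining 2 bidders over all 3 bands is OrbitCom→Band F ($835M), VistaNet→Band G ($399M), total $1234M.
VCG payment = (others' best without AzureWave) − (others' welfare with AzureWave) = 1234 − 1163 = $71M.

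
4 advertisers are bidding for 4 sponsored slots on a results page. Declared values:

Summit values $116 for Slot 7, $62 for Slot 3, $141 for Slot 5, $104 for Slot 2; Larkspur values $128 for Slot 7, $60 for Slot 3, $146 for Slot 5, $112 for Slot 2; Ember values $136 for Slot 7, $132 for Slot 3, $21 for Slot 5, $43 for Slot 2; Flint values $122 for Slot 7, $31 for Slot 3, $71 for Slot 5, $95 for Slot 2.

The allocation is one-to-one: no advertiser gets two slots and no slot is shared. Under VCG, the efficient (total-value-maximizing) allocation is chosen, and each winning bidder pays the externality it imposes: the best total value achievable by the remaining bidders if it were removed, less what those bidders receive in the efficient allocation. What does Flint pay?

Efficient allocation: Summit→Slot 5 ($141), Larkspur→Slot 2 ($112), Ember→Slot 3 ($132), Flint→Slot 7 ($122); total welfare W = $507.
Flint receives Slot 7 at value $122, so the others get W − 122 = $385.
Without Flint: best allocation of the remaining 3 bidders over all 4 slots is Summit→Slot 5 ($141), Larkspur→Slot 7 ($128), Ember→Slot 3 ($132), total $401.
VCG payment = (others' best without Flint) − (others' welfare with Flint) = 401 − 385 = $16.

Flint pays $16.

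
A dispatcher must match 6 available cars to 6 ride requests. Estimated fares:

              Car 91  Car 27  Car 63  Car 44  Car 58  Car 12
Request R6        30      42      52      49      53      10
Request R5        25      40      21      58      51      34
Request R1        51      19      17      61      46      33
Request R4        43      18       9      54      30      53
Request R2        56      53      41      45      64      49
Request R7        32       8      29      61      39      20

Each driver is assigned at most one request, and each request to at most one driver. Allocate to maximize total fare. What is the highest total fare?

Maximum total: $321

Optimal: Car 91→Request R1 ($51), Car 27→Request R5 ($40), Car 63→Request R6 ($52), Car 44→Request R7 ($61), Car 58→Request R2 ($64), Car 12→Request R4 ($53) — total 51+40+52+61+64+53 = $321.
Row-greedy (each driver in turn takes its best remaining request) gives $292, worse by 29.
Swapping Car 63↔Car 58 (Car 63→Request R2 $41, Car 58→Request R6 $53) loses 22.
Checked against all permutations: $321 is optimal.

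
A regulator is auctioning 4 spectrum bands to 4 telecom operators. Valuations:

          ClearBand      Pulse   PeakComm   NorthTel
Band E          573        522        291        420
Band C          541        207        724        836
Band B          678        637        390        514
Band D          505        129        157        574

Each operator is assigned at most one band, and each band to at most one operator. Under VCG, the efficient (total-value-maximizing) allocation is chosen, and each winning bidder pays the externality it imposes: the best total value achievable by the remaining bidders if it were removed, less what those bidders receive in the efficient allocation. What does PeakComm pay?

PeakComm pays $262M.

Efficient allocation: ClearBand→Band E ($573M), Pulse→Band B ($637M), PeakComm→Band C ($724M), NorthTel→Band D ($574M); total welfare W = $2508M.
PeakComm receives Band C at value $724M, so the others get W − 724 = $1784M.
Without PeakComm: best allocation of the remaining 3 bidders over all 4 bands is ClearBand→Band E ($573M), Pulse→Band B ($637M), NorthTel→Band C ($836M), total $2046M.
VCG payment = (others' best without PeakComm) − (others' welfare with PeakComm) = 2046 − 1784 = $262M.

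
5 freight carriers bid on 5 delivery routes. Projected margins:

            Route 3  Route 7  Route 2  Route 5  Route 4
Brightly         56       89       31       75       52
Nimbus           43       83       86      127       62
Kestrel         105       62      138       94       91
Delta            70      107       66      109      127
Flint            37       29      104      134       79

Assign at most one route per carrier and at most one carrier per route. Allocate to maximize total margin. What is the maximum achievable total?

Maximum total: $552k

Treat this as an assignment problem: match each carrier to one route.
Optimal: Brightly→Route 7 ($89k), Nimbus→Route 5 ($127k), Kestrel→Route 3 ($105k), Delta→Route 4 ($127k), Flint→Route 2 ($104k) — total 89+127+105+127+104 = $552k.
Max-entry greedy (repeatedly take the single best remaining cell) gives $531k, worse by 21.
Next-best assignment: Brightly→Route 7, Nimbus→Route 2, Kestrel→Route 3, Delta→Route 4, Flint→Route 5 = $541k.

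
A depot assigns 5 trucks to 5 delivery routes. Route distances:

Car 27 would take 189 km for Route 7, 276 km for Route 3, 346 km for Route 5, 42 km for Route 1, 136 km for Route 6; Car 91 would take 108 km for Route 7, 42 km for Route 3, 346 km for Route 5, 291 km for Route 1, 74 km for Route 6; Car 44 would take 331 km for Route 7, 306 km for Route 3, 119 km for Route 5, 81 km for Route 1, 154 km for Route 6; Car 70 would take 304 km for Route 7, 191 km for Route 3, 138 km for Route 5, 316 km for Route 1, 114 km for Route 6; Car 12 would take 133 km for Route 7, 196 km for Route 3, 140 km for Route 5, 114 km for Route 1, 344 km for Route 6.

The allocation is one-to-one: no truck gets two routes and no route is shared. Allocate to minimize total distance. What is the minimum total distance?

Optimal: Car 27→Route 1 (42 km), Car 91→Route 3 (42 km), Car 44→Route 5 (119 km), Car 70→Route 6 (114 km), Car 12→Route 7 (133 km) — total 42+42+119+114+133 = 450 km.
Column-greedy (each route in turn goes to its cheapest remaining truck) gives 804 km, worse by 354.
Next-best assignment: Car 27→Route 1, Car 91→Route 3, Car 44→Route 6, Car 70→Route 5, Car 12→Route 7 = 509 km.

Minimum total: 450 km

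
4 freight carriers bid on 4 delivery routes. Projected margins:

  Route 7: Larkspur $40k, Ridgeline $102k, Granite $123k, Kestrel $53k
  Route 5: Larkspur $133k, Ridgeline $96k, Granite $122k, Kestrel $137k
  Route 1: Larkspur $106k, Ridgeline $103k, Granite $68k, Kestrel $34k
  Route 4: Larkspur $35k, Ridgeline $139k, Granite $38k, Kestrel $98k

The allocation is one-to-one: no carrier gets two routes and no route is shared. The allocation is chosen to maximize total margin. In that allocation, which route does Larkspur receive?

This is the linear assignment problem.
Optimal: Larkspur→Route 1 ($106k), Ridgeline→Route 4 ($139k), Granite→Route 7 ($123k), Kestrel→Route 5 ($137k) — total 106+139+123+137 = $505k.
Row-greedy (each carrier in turn takes its best remaining route) gives $429k, worse by 76.
Next-best assignment: Larkspur→Route 5, Ridgeline→Route 1, Granite→Route 7, Kestrel→Route 4 = $457k.
Swapping Kestrel↔Ridgeline (Kestrel→Route 4 $98k, Ridgeline→Route 5 $96k) loses 82.
Larkspur's own top route is Route 5 ($133k), but forcing Larkspur→Route 5 and reassigning the rest optimally gives only $457k — worse by 48.

Larkspur receives Route 1.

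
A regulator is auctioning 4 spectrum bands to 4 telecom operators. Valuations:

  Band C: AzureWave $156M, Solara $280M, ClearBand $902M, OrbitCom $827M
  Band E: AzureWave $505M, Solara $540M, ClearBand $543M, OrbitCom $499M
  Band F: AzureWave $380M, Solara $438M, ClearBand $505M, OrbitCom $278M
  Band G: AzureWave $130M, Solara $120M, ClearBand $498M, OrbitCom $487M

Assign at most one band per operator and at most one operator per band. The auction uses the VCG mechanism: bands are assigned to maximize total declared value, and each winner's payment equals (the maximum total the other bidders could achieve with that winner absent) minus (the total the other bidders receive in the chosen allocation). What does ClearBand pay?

Efficient allocation: AzureWave→Band E ($505M), Solara→Band F ($438M), ClearBand→Band C ($902M), OrbitCom→Band G ($487M); total welfare W = $2332M.
ClearBand receives Band C at value $902M, so the others get W − 902 = $1430M.
Without ClearBand: best allocation of the remaining 3 bidders over all 4 bands is AzureWave→Band E ($505M), Solara→Band F ($438M), OrbitCom→Band C ($827M), total $1770M.
VCG payment = (others' best without ClearBand) − (others' welfare with ClearBand) = 1770 − 1430 = $340M.

ClearBand pays $340M.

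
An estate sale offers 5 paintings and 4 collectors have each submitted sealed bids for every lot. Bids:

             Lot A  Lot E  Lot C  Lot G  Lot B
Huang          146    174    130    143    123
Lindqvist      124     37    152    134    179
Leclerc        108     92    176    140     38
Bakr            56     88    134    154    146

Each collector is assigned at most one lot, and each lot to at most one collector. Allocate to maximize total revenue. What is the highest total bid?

Optimal: Huang→Lot E ($174), Lindqvist→Lot B ($179), Leclerc→Lot C ($176), Bakr→Lot G ($154) — total 174+179+176+154 = $683.
Column-greedy (each lot in turn goes to its best remaining collector) gives $544, worse by 139.

Maximum total: $683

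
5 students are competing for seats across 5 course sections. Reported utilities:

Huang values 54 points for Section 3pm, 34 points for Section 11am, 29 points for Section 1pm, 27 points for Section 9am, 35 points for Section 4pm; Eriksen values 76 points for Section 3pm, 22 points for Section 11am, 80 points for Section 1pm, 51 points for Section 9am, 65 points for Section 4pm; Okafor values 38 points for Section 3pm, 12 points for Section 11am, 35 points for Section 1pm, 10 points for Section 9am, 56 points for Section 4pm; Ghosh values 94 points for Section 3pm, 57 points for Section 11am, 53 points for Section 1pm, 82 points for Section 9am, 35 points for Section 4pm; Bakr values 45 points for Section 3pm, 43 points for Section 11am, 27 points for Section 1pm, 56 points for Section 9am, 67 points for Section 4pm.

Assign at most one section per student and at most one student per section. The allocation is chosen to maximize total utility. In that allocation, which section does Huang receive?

This is the linear assignment problem.
Optimal: Huang→Section 11am (34 points), Eriksen→Section 1pm (80 points), Okafor→Section 4pm (56 points), Ghosh→Section 3pm (94 points), Bakr→Section 9am (56 points) — total 34+80+56+94+56 = 320 points.
Max-entry greedy (repeatedly take the single best remaining cell) gives 285 points, worse by 35.
Next-best assignment: Huang→Section 3pm, Eriksen→Section 1pm, Okafor→Section 4pm, Ghosh→Section 9am, Bakr→Section 11am = 315 points.
Huang's own top section is Section 3pm (54 points), but forcing Huang→Section 3pm and reassigning the rest optimally gives only 315 points — worse by 5.

Huang receives Section 11am.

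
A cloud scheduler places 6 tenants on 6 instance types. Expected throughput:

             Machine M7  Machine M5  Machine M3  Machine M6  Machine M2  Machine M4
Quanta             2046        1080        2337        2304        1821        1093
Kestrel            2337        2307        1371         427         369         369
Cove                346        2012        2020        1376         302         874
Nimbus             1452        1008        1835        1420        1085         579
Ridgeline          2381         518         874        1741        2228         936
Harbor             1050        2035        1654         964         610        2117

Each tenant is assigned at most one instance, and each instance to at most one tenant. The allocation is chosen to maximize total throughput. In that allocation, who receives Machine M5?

Optimal: Quanta→Machine M6 (2304 ops/s), Kestrel→Machine M7 (2337 ops/s), Cove→Machine M5 (2012 ops/s), Nimbus→Machine M3 (1835 ops/s), Ridgeline→Machine M2 (2228 ops/s), Harbor→Machine M4 (2117 ops/s) — total 2304+2337+2012+1835+2228+2117 = 12833 ops/s.
Max-entry greedy (repeatedly take the single best remaining cell) gives 10864 ops/s, worse by 1969.
Next-best assignment: Quanta→Machine M3, Kestrel→Machine M7, Cove→Machine M5, Nimbus→Machine M6, Ridgeline→Machine M2, Harbor→Machine M4 = 12451 ops/s.
Swapping Quanta↔Ridgeline (Quanta→Machine M2 1821 ops/s, Ridgeline→Machine M6 1741 ops/s) loses 970.
Cove's own top instance is Machine M3 (2020 ops/s), but forcing Cove→Machine M3 and reassigning the rest optimally gives only 12428 ops/s — worse by 405.

Cove receives Machine M5.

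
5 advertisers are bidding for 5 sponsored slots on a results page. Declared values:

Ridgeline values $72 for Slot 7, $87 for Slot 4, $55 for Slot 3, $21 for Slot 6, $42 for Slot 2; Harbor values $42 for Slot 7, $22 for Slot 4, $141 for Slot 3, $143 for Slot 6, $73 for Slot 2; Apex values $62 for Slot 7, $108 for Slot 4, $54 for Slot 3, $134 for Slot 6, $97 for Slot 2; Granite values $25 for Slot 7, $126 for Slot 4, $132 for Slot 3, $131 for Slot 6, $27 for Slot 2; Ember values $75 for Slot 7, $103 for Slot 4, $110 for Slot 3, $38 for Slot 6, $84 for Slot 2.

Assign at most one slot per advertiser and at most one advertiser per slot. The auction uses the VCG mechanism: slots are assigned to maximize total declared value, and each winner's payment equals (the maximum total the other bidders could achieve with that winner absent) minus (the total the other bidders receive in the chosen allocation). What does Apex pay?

Efficient allocation: Ridgeline→Slot 7 ($72), Harbor→Slot 3 ($141), Apex→Slot 6 ($134), Granite→Slot 4 ($126), Ember→Slot 2 ($84); total welfare W = $557.
Apex receives Slot 6 at value $134, so the others get W − 134 = $423.
Without Apex: best allocation of the remaining 4 bidders over all 5 slots is Ridgeline→Slot 7 ($72), Harbor→Slot 6 ($143), Granite→Slot 4 ($126), Ember→Slot 3 ($110), total $451.
VCG payment = (others' best without Apex) − (others' welfare with Apex) = 451 − 423 = $28.

Apex pays $28.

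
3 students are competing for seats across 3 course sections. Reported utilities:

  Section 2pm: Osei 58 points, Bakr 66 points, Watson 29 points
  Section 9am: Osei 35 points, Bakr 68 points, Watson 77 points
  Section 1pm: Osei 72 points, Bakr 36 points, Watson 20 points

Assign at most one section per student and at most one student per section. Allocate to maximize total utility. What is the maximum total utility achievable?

Max total: 215 points

Optimal: Osei→Section 1pm (72 points), Bakr→Section 2pm (66 points), Watson→Section 9am (77 points) — total 72+66+77 = 215 points.
Row-greedy (each student in turn takes its best remaining section) gives 169 points, worse by 46.
Next-best assignment: Osei→Section 2pm, Bakr→Section 1pm, Watson→Section 9am = 171 points.
Checked against all permutations: 215 points is optimal.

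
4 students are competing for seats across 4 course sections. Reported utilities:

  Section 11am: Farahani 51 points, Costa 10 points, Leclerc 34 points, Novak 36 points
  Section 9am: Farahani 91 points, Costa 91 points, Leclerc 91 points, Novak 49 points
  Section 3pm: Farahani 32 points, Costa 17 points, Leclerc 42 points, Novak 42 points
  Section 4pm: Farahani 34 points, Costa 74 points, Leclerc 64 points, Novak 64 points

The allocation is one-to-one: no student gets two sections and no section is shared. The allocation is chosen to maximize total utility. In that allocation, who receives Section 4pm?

Optimal: Farahani→Section 11am (51 points), Costa→Section 4pm (74 points), Leclerc→Section 9am (91 points), Novak→Section 3pm (42 points) — total 51+74+91+42 = 258 points.
Row-greedy (each student in turn takes its best remaining section) gives 243 points, worse by 15.
Swapping Leclerc↔Costa (Leclerc→Section 4pm 64 points, Costa→Section 9am 91 points) loses 10.
Costa's own top section is Section 9am (91 points), but forcing Costa→Section 9am and reassigning the rest optimally gives only 248 points — worse by 10.

Costa receives Section 4pm.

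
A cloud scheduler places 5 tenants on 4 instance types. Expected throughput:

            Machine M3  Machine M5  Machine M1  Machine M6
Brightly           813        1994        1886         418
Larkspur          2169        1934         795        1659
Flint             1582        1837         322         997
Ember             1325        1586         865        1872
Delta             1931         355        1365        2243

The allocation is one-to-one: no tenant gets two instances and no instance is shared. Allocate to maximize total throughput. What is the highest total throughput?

Treat this as an assignment problem: match each tenant to one instance.
Optimal: Larkspur→Machine M3 (2169 ops/s), Flint→Machine M5 (1837 ops/s), Brightly→Machine M1 (1886 ops/s), Delta→Machine M6 (2243 ops/s) — total 2169+1837+1886+2243 = 8135 ops/s.
Next-best assignment: Larkspur→Machine M3, Ember→Machine M5, Brightly→Machine M1, Delta→Machine M6 = 7884 ops/s.

Maximum total: 8135 ops/s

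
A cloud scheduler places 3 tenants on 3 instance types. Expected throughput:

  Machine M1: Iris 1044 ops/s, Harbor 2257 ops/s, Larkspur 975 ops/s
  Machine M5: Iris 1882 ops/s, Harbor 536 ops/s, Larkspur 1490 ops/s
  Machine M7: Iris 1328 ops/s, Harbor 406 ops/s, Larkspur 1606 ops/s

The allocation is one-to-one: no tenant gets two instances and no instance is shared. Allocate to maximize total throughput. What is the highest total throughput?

This is a one-to-one assignment (maximum-weight bipartite matching).
Optimal: Iris→Machine M5 (1882 ops/s), Harbor→Machine M1 (2257 ops/s), Larkspur→Machine M7 (1606 ops/s) — total 1882+2257+1606 = 5745 ops/s.
Swapping Harbor↔Larkspur (Harbor→Machine M7 406 ops/s, Larkspur→Machine M1 975 ops/s) loses 2482.

Max total: 5745 ops/s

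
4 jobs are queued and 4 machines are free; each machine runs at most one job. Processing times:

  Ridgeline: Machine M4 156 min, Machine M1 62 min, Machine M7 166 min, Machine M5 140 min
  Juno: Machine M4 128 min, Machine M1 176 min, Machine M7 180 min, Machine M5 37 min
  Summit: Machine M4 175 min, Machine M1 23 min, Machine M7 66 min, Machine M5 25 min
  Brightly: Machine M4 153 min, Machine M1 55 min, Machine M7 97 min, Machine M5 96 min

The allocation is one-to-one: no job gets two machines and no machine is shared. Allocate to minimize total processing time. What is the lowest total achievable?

Optimal: Ridgeline→Machine M1 (62 min), Juno→Machine M4 (128 min), Summit→Machine M5 (25 min), Brightly→Machine M7 (97 min) — total 62+128+25+97 = 312 min.
Min-entry greedy (repeatedly take the single cheapest remaining cell) gives 313 min, worse by 1.
Swapping Ridgeline↔Summit (Ridgeline→Machine M5 140 min, Summit→Machine M1 23 min) adds 76.

Minimum total: 312 min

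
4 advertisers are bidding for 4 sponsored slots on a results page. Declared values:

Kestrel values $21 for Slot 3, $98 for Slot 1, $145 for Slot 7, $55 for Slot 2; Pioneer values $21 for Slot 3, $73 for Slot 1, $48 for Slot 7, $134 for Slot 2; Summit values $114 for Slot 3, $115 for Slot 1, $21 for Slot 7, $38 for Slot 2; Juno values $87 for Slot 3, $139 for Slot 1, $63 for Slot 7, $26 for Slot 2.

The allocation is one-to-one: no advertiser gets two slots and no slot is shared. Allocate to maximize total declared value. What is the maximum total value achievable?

Optimal: Kestrel→Slot 7 ($145), Pioneer→Slot 2 ($134), Summit→Slot 3 ($114), Juno→Slot 1 ($139) — total 145+134+114+139 = $532.
Next-best assignment: Kestrel→Slot 7, Pioneer→Slot 2, Summit→Slot 1, Juno→Slot 3 = $481.
Every other assignment is strictly worse.

Maximum total: $532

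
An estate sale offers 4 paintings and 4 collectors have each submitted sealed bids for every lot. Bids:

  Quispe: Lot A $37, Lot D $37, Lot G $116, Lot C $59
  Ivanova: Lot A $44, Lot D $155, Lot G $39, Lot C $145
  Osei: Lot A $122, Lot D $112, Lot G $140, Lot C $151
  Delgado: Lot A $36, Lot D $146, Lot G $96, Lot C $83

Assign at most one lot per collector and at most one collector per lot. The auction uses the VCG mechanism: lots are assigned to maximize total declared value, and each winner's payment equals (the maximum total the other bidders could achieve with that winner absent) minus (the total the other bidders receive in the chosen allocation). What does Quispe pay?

Quispe pays $18.

Efficient allocation: Quispe→Lot G ($116), Ivanova→Lot C ($145), Osei→Lot A ($122), Delgado→Lot D ($146); total welfare W = $529.
Quispe receives Lot G at value $116, so the others get W − 116 = $413.
Without Quispe: best allocation of the remaining 3 bidders over all 4 lots is Ivanova→Lot C ($145), Osei→Lot G ($140), Delgado→Lot D ($146), total $431.
VCG payment = (others' best without Quispe) − (others' welfare with Quispe) = 431 − 413 = $18.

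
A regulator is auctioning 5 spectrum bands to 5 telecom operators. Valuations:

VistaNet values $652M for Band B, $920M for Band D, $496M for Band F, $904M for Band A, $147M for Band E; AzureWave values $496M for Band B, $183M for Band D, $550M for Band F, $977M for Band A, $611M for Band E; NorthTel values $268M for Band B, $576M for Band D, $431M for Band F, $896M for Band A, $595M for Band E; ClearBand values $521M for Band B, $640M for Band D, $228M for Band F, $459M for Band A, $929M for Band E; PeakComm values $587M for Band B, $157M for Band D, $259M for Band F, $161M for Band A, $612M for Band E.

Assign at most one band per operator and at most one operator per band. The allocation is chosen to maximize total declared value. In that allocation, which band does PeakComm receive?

Optimal: VistaNet→Band D ($920M), AzureWave→Band F ($550M), NorthTel→Band A ($896M), ClearBand→Band E ($929M), PeakComm→Band B ($587M) — total 920+550+896+929+587 = $3882M.
Row-greedy (each operator in turn takes its best remaining band) gives $3272M, worse by 610.
Checked against all permutations: $3882M is optimal.
PeakComm's own top band is Band E ($612M), but forcing PeakComm→Band E and reassigning the rest optimally gives only $3499M — worse by 383.

PeakComm receives Band B.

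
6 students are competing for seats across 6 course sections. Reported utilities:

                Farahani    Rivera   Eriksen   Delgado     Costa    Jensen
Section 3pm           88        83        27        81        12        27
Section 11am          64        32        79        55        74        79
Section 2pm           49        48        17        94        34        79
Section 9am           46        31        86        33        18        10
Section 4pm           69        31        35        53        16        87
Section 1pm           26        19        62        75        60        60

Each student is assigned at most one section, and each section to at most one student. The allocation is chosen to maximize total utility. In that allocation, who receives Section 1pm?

Costa receives Section 1pm.

This is a one-to-one assignment (maximum-weight bipartite matching).
Optimal: Farahani→Section 11am (64 points), Rivera→Section 3pm (83 points), Eriksen→Section 9am (86 points), Delgado→Section 2pm (94 points), Costa→Section 1pm (60 points), Jensen→Section 4pm (87 points) — total 64+83+86+94+60+87 = 474 points.
Row-greedy (each student in turn takes its best remaining section) gives 458 points, worse by 16.
Checked against all permutations: 474 points is optimal.
Costa's own top section is Section 11am (74 points), but forcing Costa→Section 11am and reassigning the rest optimally gives only 466 points — worse by 8.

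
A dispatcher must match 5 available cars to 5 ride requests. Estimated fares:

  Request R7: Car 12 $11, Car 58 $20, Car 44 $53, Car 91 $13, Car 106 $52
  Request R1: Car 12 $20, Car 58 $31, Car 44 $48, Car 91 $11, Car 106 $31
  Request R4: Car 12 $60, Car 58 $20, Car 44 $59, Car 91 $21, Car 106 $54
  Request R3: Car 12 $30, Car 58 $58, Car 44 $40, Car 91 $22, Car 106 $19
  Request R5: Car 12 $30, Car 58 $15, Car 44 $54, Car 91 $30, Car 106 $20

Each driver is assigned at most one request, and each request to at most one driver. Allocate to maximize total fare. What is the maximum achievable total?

Optimal: Car 12→Request R4 ($60), Car 58→Request R3 ($58), Car 44→Request R1 ($48), Car 91→Request R5 ($30), Car 106→Request R7 ($52) — total 60+58+48+30+52 = $248.
Row-greedy (each driver in turn takes its best remaining request) gives $216, worse by 32.
Next-best assignment: Car 12→Request R4, Car 58→Request R3, Car 44→Request R5, Car 91→Request R1, Car 106→Request R7 = $235.
Every other assignment is strictly worse.

Max total: $248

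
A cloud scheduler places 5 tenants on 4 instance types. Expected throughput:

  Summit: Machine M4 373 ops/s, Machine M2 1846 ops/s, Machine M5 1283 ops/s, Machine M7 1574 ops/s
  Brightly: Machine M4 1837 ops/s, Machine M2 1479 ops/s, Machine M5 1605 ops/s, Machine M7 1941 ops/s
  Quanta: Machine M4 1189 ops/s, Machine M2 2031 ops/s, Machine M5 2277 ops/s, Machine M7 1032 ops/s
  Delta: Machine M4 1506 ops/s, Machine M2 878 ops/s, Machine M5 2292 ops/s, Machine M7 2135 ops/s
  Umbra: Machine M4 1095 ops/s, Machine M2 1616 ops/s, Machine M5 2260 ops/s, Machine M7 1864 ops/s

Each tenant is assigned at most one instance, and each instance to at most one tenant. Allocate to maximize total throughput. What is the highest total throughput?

Optimal: Brightly→Machine M4 (1837 ops/s), Quanta→Machine M2 (2031 ops/s), Umbra→Machine M5 (2260 ops/s), Delta→Machine M7 (2135 ops/s) — total 1837+2031+2260+2135 = 8263 ops/s.
Max-entry greedy (repeatedly take the single best remaining cell) gives 7359 ops/s, worse by 904.
Next-best assignment: Brightly→Machine M4, Summit→Machine M2, Quanta→Machine M5, Delta→Machine M7 = 8095 ops/s.
Swapping Quanta↔Delta (Quanta→Machine M7 1032 ops/s, Delta→Machine M2 878 ops/s) loses 2256.
No other one-to-one assignment exceeds 8263 ops/s.

Maximum total: 8263 ops/s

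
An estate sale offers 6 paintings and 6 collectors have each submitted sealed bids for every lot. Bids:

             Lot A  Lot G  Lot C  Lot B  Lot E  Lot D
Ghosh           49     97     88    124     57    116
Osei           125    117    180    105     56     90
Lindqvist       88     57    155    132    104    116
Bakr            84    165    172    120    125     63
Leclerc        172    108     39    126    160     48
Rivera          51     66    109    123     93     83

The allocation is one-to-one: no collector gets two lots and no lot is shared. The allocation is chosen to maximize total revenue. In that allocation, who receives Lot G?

Optimal: Ghosh→Lot D ($116), Osei→Lot C ($180), Lindqvist→Lot E ($104), Bakr→Lot G ($165), Leclerc→Lot A ($172), Rivera→Lot B ($123) — total 116+180+104+165+172+123 = $860.
Max-entry greedy (repeatedly take the single best remaining cell) gives $858, worse by 2.
Bakr's own top lot is Lot C ($172), but forcing Bakr→Lot C and reassigning the rest optimally gives only $804 — worse by 56.

Bakr receives Lot G.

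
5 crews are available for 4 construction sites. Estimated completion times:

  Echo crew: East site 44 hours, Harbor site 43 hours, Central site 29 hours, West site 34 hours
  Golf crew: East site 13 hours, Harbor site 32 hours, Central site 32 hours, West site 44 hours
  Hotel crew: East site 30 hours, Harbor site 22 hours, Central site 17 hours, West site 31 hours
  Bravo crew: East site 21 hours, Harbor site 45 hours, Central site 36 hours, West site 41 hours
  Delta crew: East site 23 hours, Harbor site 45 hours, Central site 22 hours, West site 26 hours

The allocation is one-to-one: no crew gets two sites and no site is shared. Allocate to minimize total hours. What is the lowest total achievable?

Optimal: Golf crew→East site (13 hours), Hotel crew→Harbor site (22 hours), Echo crew→Central site (29 hours), Delta crew→West site (26 hours) — total 13+22+29+26 = 90 hours.
Next-best assignment: Golf crew→East site, Hotel crew→Harbor site, Delta crew→Central site, Echo crew→West site = 91 hours.

Min total: 90 hours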